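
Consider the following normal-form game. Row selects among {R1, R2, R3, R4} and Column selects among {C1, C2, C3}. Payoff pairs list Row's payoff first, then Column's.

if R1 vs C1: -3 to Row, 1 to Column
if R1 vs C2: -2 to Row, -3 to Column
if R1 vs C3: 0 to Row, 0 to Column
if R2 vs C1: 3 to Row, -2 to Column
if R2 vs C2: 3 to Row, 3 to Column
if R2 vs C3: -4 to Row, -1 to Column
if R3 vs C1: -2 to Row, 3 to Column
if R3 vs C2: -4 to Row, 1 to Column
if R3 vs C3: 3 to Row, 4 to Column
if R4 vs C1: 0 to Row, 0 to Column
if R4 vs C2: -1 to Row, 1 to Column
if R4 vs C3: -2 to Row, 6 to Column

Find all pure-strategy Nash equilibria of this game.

(R2, C2) and (R3, C3)

A profile is a Nash equilibrium when each player is best-responding to the other.
Row's best responses — vs C1: R2 (payoff 3); vs C2: R2 (payoff 3); vs C3: R3 (payoff 3).
Column's best responses — vs R1: C1 (payoff 1); vs R2: C2 (payoff 3); vs R3: C3 (payoff 4); vs R4: C3 (payoff 6).
Mutual best responses occur at (R2, C2) and (R3, C3); at each, neither player gains by switching.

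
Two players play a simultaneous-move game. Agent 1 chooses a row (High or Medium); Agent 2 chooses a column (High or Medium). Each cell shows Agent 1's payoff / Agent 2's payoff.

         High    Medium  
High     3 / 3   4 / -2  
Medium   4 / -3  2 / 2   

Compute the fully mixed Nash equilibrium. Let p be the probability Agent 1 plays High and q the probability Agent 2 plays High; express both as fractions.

Each player's mixing probability is pinned down by making the *other* player indifferent.
Agent 2 indifferent between High and Medium: p·3 + (1−p)·(-3) = p·(-2) + (1−p)·2 ⟹ (-3) + 6p = 2 + (-4)p ⟹ p = 1/2.
Agent 1 indifferent between High and Medium: q·3 + (1−q)·4 = q·4 + (1−q)·2 ⟹ 4 + (-1)q = 2 + 2q ⟹ q = 2/3.

p = 1/2, q = 2/3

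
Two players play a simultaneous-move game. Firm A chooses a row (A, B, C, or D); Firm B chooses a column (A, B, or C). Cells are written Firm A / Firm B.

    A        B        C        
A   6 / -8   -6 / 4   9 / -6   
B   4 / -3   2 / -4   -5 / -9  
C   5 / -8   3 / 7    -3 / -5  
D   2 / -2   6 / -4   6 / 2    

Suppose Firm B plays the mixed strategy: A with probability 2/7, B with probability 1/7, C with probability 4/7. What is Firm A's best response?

Compute Firm A's expected payoff from each pure strategy against the given mix.
A: (2/7)·6 + (1/7)·(-6) + (4/7)·9 = 6
B: (2/7)·4 + (1/7)·2 + (4/7)·(-5) = -10/7
C: (2/7)·5 + (1/7)·3 + (4/7)·(-3) = 1/7
D: (2/7)·2 + (1/7)·6 + (4/7)·6 = 34/7
Highest expected payoff is 6, from A.

A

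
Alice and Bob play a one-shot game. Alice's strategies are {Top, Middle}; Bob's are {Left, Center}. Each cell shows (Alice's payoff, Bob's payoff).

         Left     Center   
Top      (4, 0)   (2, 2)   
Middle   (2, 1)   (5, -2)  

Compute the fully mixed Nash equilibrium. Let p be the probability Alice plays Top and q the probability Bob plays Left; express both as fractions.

p = 3/5, q = 3/5

In a mixed NE each player is indifferent between their pure strategies, so the opponent's mix sets the indifference.
Bob indifferent between Left and Center: p·0 + (1−p)·1 = p·2 + (1−p)·(-2) ⟹ 1 + (-1)p = (-2) + 4p ⟹ p = 3/5.
Alice indifferent between Top and Middle: q·4 + (1−q)·2 = q·2 + (1−q)·5 ⟹ 2 + 2q = 5 + (-3)q ⟹ q = 3/5.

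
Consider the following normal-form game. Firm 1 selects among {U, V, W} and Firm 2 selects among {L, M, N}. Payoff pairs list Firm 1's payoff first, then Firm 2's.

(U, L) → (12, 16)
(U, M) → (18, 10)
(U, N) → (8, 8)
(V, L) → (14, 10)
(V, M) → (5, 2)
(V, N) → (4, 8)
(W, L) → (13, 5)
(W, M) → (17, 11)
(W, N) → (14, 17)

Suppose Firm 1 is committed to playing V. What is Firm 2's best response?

With Firm 1 fixed at V, Firm 2's payoffs are: L → 10, M → 2, N → 8.
The maximum is 10, achieved by L.

L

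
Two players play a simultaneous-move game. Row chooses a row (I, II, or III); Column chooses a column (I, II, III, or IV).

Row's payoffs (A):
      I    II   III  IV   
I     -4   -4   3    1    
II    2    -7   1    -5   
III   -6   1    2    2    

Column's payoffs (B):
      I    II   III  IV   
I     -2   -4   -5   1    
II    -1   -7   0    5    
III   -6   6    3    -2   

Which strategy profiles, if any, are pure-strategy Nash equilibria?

A profile is a Nash equilibrium when each player is best-responding to the other.
Row's best responses — vs I: II (payoff 2); vs II: III (payoff 1); vs III: I (payoff 3); vs IV: III (payoff 2).
Column's best responses — vs I: IV (payoff 1); vs II: IV (payoff 5); vs III: II (payoff 6).
The only mutual best response is (III, II); neither player gains by switching there.

(III, II)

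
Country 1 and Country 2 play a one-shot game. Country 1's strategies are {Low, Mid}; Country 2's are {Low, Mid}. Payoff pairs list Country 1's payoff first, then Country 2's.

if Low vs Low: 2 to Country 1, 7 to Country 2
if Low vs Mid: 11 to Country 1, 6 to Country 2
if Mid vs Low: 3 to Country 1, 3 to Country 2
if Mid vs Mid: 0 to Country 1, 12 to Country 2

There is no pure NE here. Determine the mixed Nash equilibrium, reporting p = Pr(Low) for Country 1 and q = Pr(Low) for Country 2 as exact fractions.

Each player's mixing probability is pinned down by making the *other* player indifferent.
Country 2 indifferent between Low and Mid: p·7 + (1−p)·3 = p·6 + (1−p)·12 ⟹ 3 + 4p = 12 + (-6)p ⟹ p = 9/10.
Country 1 indifferent between Low and Mid: q·2 + (1−q)·11 = q·3 + (1−q)·0 ⟹ 11 + (-9)q = 0 + 3q ⟹ q = 11/12.

p = 9/10, q = 11/12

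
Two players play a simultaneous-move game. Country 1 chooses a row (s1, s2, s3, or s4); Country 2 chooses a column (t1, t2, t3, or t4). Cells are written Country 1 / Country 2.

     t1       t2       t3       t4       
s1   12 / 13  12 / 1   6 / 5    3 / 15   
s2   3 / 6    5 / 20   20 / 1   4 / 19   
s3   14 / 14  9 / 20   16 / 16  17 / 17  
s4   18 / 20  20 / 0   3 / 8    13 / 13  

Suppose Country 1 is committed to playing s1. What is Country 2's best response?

With Country 1 fixed at s1, Country 2's payoffs are: t1 → 13, t2 → 1, t3 → 5, t4 → 15.
The maximum is 15, achieved by t4.

t4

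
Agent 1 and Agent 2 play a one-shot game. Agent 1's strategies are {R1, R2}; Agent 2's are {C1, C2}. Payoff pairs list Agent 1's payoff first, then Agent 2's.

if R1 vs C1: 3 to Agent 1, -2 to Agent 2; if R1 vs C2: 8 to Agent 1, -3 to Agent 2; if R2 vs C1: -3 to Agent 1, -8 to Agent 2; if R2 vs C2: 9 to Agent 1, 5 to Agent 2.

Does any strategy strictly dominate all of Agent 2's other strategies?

None

A strategy is strictly dominant if it gives Agent 2 a strictly higher payoff than every other strategy, against every choice by the opponent.
C1 is not dominant: against R2, C2 gives 5 > -8.
C2 is not dominant: against R1, C1 gives -2 > -3.
No single strategy is best against every opponent action.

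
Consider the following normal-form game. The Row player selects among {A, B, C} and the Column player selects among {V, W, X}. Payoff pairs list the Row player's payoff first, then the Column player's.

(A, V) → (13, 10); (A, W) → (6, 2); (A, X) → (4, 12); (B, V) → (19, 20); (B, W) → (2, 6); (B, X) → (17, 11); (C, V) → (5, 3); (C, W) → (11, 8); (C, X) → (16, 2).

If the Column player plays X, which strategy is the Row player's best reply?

With the Column player fixed at X, the Row player's payoffs are: A → 4, B → 17, C → 16.
The maximum is 17, achieved by B.

B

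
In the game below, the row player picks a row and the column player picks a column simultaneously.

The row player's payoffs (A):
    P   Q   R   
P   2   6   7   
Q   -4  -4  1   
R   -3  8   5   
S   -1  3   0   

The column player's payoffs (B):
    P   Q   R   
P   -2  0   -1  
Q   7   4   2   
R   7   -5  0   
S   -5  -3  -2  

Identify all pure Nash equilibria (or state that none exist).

A profile is a Nash equilibrium when each player is best-responding to the other.
The row player's best responses — vs P: P (payoff 2); vs Q: R (payoff 8); vs R: P (payoff 7).
The column player's best responses — vs P: Q (payoff 0); vs Q: P (payoff 7); vs R: P (payoff 7); vs S: R (payoff -2).
No cell has both players best-responding. For instance, the row player's best reply to Q is R, but against R the column player prefers P over Q.

There is no pure-strategy Nash equilibrium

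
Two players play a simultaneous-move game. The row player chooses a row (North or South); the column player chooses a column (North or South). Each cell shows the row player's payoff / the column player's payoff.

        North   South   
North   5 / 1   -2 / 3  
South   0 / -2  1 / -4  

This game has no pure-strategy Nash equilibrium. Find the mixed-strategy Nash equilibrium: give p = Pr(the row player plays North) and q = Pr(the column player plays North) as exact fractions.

In a mixed NE each player is indifferent between their pure strategies, so the opponent's mix sets the indifference.
The column player indifferent between North and South: p·1 + (1−p)·(-2) = p·3 + (1−p)·(-4) ⟹ (-2) + 3p = (-4) + 7p ⟹ p = 1/2.
The row player indifferent between North and South: q·5 + (1−q)·(-2) = q·0 + (1−q)·1 ⟹ (-2) + 7q = 1 + (-1)q ⟹ q = 3/8.

p = 1/2, q = 3/8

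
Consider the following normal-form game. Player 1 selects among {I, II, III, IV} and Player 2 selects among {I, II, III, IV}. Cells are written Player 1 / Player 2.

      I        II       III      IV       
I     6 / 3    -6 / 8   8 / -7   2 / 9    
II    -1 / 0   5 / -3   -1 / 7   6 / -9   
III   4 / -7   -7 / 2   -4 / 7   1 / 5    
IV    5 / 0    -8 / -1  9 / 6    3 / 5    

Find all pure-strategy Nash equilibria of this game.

(IV, III)

Check mutual best responses: a cell is a NE iff neither player can gain by unilaterally deviating.
Player 1's best responses — vs I: I (payoff 6); vs II: II (payoff 5); vs III: IV (payoff 9); vs IV: II (payoff 6).
Player 2's best responses — vs I: IV (payoff 9); vs II: III (payoff 7); vs III: III (payoff 7); vs IV: III (payoff 6).
The only mutual best response is (IV, III); neither player gains by switching there.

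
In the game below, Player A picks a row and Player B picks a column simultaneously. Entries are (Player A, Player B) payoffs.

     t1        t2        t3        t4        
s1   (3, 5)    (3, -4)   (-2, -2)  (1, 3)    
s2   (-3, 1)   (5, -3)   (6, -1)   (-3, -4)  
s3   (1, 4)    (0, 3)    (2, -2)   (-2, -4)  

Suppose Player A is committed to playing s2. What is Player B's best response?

t1

With Player A fixed at s2, Player B's payoffs are: t1 → 1, t2 → -3, t3 → -1, t4 → -4.
The maximum is 1, achieved by t1.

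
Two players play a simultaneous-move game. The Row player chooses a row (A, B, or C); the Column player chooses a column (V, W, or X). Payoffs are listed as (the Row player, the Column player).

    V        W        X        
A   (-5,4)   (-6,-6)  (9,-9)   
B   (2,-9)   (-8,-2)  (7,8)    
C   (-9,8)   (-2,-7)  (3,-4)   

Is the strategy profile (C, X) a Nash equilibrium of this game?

No

Holding the Column player at X: the Row player gets 3 from C but could get 9 by switching to A. The Row player has a profitable deviation.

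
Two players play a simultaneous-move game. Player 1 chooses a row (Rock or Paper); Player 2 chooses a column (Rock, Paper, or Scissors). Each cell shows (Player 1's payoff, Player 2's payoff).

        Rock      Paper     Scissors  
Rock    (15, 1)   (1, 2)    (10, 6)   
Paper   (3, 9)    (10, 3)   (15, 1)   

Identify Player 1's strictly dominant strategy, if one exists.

A strategy is strictly dominant if it gives Player 1 a strictly higher payoff than every other strategy, against every choice by the opponent.
Rock is not dominant: against Paper, Paper gives 10 > 1.
Paper is not dominant: against Rock, Rock gives 15 > 3.
No single strategy is best against every opponent action.

No strictly dominant strategy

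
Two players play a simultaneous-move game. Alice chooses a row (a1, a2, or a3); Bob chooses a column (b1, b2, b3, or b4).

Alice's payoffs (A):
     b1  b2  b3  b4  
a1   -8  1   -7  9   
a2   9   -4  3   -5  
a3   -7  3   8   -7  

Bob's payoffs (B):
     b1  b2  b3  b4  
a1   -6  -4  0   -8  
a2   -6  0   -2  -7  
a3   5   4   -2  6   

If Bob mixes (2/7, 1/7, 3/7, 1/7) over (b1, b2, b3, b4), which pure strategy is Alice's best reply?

Alice's best reply maximizes expected payoff against the mix.
a1: (2/7)·(-8) + (1/7)·1 + (3/7)·(-7) + (1/7)·9 = -27/7
a2: (2/7)·9 + (1/7)·(-4) + (3/7)·3 + (1/7)·(-5) = 18/7
a3: (2/7)·(-7) + (1/7)·3 + (3/7)·8 + (1/7)·(-7) = 6/7
Highest expected payoff is 18/7, from a2.

a2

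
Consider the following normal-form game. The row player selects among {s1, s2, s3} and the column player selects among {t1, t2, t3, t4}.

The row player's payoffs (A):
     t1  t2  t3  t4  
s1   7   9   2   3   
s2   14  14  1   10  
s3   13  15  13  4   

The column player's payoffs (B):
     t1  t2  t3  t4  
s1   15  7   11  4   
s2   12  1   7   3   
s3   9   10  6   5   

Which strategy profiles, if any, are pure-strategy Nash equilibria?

Check mutual best responses: a cell is a NE iff neither player can gain by unilaterally deviating.
The row player's best responses — vs t1: s2 (payoff 14); vs t2: s3 (payoff 15); vs t3: s3 (payoff 13); vs t4: s2 (payoff 10).
The column player's best responses — vs s1: t1 (payoff 15); vs s2: t1 (payoff 12); vs s3: t2 (payoff 10).
Mutual best responses occur at (s2, t1) and (s3, t2); at each, neither player gains by switching.

(s2, t1) and (s3, t2)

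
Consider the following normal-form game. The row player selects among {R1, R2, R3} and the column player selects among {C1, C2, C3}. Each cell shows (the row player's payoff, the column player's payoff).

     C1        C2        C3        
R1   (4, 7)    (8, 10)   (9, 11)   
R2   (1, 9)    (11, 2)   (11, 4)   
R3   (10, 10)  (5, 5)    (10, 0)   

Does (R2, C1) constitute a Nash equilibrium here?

No

Holding the column player at C1: the row player gets 1 from R2 but could get 10 by switching to R3. The row player has a profitable deviation.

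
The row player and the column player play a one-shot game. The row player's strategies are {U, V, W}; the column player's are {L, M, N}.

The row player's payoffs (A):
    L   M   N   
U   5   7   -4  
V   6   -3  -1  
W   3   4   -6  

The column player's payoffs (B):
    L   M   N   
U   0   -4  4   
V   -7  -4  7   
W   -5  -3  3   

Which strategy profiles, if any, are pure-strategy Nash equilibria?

Find each player's best response to every opponent strategy; NE are the intersections.
The row player's best responses — vs L: V (payoff 6); vs M: U (payoff 7); vs N: V (payoff -1).
The column player's best responses — vs U: N (payoff 4); vs V: N (payoff 7); vs W: N (payoff 3).
The only mutual best response is (V, N); neither player gains by switching there.

(V, N)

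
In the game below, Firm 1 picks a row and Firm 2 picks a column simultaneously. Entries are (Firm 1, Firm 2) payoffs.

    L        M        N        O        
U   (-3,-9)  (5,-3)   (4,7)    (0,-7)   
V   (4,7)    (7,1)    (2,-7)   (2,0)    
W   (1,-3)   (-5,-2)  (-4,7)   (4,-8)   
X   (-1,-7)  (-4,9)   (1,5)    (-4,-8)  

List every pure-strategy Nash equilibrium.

(U, N) and (V, L)

Check mutual best responses: a cell is a NE iff neither player can gain by unilaterally deviating.
Firm 1's best responses — vs L: V (payoff 4); vs M: V (payoff 7); vs N: U (payoff 4); vs O: W (payoff 4).
Firm 2's best responses — vs U: N (payoff 7); vs V: L (payoff 7); vs W: N (payoff 7); vs X: M (payoff 9).
Mutual best responses occur at (U, N) and (V, L); at each, neither player gains by switching.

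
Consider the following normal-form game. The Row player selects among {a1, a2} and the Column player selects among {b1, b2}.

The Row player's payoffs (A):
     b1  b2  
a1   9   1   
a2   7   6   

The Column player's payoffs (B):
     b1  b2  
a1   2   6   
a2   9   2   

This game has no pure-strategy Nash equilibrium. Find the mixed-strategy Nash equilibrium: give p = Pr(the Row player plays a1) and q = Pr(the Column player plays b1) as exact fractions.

p = 7/11, q = 5/7

Each player's mixing probability is pinned down by making the *other* player indifferent.
The Column player indifferent between b1 and b2: p·2 + (1−p)·9 = p·6 + (1−p)·2 ⟹ 9 + (-7)p = 2 + 4p ⟹ p = 7/11.
The Row player indifferent between a1 and a2: q·9 + (1−q)·1 = q·7 + (1−q)·6 ⟹ 1 + 8q = 6 + 1q ⟹ q = 5/7.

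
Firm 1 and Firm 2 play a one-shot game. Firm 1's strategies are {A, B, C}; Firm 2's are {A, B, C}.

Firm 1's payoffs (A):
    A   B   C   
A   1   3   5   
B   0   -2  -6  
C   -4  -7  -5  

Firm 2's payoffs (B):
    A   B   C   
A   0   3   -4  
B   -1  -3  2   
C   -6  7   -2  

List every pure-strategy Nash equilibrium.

(A, B)

A profile is a Nash equilibrium when each player is best-responding to the other.
Firm 1's best responses — vs A: A (payoff 1); vs B: A (payoff 3); vs C: A (payoff 5).
Firm 2's best responses — vs A: B (payoff 3); vs B: C (payoff 2); vs C: B (payoff 7).
The only mutual best response is (A, B); neither player gains by switching there.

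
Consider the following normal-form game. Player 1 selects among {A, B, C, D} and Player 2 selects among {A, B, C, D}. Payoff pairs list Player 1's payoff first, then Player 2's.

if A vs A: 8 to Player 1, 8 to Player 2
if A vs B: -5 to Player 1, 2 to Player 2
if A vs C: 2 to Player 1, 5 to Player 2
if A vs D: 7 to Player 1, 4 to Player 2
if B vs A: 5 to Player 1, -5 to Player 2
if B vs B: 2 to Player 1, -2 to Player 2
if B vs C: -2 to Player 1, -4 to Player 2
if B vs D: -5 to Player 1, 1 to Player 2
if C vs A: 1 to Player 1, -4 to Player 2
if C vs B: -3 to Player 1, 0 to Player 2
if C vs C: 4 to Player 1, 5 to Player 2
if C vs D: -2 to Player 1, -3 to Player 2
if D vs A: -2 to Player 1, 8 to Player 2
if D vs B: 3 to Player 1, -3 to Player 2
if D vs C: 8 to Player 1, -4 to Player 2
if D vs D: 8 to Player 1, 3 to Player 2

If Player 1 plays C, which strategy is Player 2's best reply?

C

With Player 1 fixed at C, Player 2's payoffs are: A → -4, B → 0, C → 5, D → -3.
The maximum is 5, achieved by C.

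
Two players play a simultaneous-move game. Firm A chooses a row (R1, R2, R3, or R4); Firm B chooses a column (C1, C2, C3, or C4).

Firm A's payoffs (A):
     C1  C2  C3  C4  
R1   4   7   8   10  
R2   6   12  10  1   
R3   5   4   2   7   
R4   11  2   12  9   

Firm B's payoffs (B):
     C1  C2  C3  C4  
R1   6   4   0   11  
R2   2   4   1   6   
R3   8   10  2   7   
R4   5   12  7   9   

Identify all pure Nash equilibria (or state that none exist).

(R1, C4)

Find each player's best response to every opponent strategy; NE are the intersections.
Firm A's best responses — vs C1: R4 (payoff 11); vs C2: R2 (payoff 12); vs C3: R4 (payoff 12); vs C4: R1 (payoff 10).
Firm B's best responses — vs R1: C4 (payoff 11); vs R2: C4 (payoff 6); vs R3: C2 (payoff 10); vs R4: C2 (payoff 12).
The only mutual best response is (R1, C4); neither player gains by switching there.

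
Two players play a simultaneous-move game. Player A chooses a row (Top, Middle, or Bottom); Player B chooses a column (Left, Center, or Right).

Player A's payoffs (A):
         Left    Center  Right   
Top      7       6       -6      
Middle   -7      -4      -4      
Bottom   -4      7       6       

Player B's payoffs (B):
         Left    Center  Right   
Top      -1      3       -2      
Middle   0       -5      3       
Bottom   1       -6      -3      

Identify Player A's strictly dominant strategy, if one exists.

A strategy is strictly dominant if it gives Player A a strictly higher payoff than every other strategy, against every choice by the opponent.
Top is not dominant: against Center, Bottom gives 7 > 6.
Middle is not dominant: against Left, Top gives 7 > -7.
Bottom is not dominant: against Left, Top gives 7 > -4.
No single strategy is best against every opponent action.

None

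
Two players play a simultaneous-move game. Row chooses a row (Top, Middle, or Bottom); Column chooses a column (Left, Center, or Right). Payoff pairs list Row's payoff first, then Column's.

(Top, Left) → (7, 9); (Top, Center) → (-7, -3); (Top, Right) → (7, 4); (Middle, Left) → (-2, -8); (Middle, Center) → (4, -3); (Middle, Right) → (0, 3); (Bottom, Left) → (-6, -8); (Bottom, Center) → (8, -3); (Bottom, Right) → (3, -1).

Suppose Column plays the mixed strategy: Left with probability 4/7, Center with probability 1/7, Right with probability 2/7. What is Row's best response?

Compute Row's expected payoff from each pure strategy against the given mix.
Top: (4/7)·7 + (1/7)·(-7) + (2/7)·7 = 5
Middle: (4/7)·(-2) + (1/7)·4 + (2/7)·0 = -4/7
Bottom: (4/7)·(-6) + (1/7)·8 + (2/7)·3 = -10/7
Highest expected payoff is 5, from Top.

Top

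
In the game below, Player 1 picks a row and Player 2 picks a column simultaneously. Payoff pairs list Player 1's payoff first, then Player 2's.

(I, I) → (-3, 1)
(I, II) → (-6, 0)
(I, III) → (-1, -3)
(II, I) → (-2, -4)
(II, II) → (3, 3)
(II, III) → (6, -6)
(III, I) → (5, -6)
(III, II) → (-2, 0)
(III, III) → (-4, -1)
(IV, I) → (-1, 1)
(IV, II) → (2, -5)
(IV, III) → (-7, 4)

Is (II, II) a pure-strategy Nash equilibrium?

Yes

Holding Player 2 at II: Player 1 gets 3 from II, versus -6 from I, -2 from III, 2 from IV. No profitable deviation for Player 1.
Holding Player 1 at II: Player 2 gets 3 from II, versus -4 from I, -6 from III. No profitable deviation for Player 2 either.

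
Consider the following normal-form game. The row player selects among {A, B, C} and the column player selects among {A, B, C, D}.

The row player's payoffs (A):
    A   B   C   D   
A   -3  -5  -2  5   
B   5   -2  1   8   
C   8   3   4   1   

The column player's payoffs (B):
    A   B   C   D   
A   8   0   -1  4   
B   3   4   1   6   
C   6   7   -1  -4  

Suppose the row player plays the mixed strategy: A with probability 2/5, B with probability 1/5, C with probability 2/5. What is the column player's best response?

A

Compute the column player's expected payoff from each pure strategy against the given mix.
A: (2/5)·8 + (1/5)·3 + (2/5)·6 = 31/5
B: (2/5)·0 + (1/5)·4 + (2/5)·7 = 18/5
C: (2/5)·(-1) + (1/5)·1 + (2/5)·(-1) = -3/5
D: (2/5)·4 + (1/5)·6 + (2/5)·(-4) = 6/5
Highest expected payoff is 31/5, from A.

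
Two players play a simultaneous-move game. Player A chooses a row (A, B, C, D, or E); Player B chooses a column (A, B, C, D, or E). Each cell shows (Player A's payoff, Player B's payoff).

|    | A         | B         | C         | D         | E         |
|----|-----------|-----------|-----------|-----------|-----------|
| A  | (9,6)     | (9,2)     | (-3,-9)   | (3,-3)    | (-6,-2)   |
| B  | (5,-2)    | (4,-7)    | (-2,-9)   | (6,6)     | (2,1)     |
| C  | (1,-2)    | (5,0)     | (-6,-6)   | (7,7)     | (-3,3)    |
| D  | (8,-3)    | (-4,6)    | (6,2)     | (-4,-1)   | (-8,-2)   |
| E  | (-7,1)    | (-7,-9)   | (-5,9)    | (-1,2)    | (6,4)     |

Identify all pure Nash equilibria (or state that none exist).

Check mutual best responses: a cell is a NE iff neither player can gain by unilaterally deviating.
Player A's best responses — vs A: A (payoff 9); vs B: A (payoff 9); vs C: D (payoff 6); vs D: C (payoff 7); vs E: E (payoff 6).
Player B's best responses — vs A: A (payoff 6); vs B: D (payoff 6); vs C: D (payoff 7); vs D: B (payoff 6); vs E: C (payoff 9).
Mutual best responses occur at (A, A) and (C, D); at each, neither player gains by switching.

(A, A) and (C, D)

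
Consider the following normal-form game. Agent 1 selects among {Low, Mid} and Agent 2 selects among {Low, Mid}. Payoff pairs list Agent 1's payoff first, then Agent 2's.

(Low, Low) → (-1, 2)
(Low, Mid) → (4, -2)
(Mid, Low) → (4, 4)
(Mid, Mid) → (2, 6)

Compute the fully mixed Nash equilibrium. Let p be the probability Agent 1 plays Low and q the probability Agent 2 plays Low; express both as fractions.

In a mixed NE each player is indifferent between their pure strategies, so the opponent's mix sets the indifference.
Agent 2 indifferent between Low and Mid: p·2 + (1−p)·4 = p·(-2) + (1−p)·6 ⟹ 4 + (-2)p = 6 + (-8)p ⟹ p = 1/3.
Agent 1 indifferent between Low and Mid: q·(-1) + (1−q)·4 = q·4 + (1−q)·2 ⟹ 4 + (-5)q = 2 + 2q ⟹ q = 2/7.

p = 1/3, q = 2/7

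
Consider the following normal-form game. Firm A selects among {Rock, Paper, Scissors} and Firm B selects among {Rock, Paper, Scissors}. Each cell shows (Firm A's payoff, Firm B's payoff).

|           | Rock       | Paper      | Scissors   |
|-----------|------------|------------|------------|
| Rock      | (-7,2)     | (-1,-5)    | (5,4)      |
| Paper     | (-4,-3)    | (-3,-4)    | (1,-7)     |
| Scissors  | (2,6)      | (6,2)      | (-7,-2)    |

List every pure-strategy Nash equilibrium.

(Rock, Scissors) and (Scissors, Rock)

Find each player's best response to every opponent strategy; NE are the intersections.
Firm A's best responses — vs Rock: Scissors (payoff 2); vs Paper: Scissors (payoff 6); vs Scissors: Rock (payoff 5).
Firm B's best responses — vs Rock: Scissors (payoff 4); vs Paper: Rock (payoff -3); vs Scissors: Rock (payoff 6).
Mutual best responses occur at (Rock, Scissors) and (Scissors, Rock); at each, neither player gains by switching.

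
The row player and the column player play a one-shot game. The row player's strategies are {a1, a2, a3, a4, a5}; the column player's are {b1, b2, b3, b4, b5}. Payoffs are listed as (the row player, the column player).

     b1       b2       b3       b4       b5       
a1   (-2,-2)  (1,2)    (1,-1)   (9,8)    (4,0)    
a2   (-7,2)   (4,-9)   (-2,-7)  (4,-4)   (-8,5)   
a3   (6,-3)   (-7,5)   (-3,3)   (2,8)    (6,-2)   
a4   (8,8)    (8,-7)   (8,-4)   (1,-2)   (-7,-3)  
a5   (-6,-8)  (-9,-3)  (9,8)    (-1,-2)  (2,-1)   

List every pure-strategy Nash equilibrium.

(a1, b4), (a4, b1), and (a5, b3)

A profile is a Nash equilibrium when each player is best-responding to the other.
The row player's best responses — vs b1: a4 (payoff 8); vs b2: a4 (payoff 8); vs b3: a5 (payoff 9); vs b4: a1 (payoff 9); vs b5: a3 (payoff 6).
The column player's best responses — vs a1: b4 (payoff 8); vs a2: b5 (payoff 5); vs a3: b4 (payoff 8); vs a4: b1 (payoff 8); vs a5: b3 (payoff 8).
Mutual best responses occur at (a1, b4), (a4, b1), and (a5, b3); at each, neither player gains by switching.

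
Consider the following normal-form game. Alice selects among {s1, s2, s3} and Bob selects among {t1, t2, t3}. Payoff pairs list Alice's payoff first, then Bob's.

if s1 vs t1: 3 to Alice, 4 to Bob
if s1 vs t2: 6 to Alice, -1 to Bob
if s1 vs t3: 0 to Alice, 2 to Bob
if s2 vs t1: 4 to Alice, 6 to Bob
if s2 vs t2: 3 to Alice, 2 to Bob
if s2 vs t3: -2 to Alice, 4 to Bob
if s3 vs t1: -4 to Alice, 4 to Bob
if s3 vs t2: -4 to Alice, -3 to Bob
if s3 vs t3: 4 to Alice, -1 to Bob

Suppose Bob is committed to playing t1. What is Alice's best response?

s2

With Bob fixed at t1, Alice's payoffs are: s1 → 3, s2 → 4, s3 → -4.
The maximum is 4, achieved by s2.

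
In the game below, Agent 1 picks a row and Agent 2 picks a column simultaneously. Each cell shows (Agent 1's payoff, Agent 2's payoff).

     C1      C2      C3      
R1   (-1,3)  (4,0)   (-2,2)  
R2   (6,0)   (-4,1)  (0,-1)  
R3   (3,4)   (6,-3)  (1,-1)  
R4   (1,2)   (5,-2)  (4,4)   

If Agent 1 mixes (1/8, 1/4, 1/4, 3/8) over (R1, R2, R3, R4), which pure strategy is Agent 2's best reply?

C1

Compute Agent 2's expected payoff from each pure strategy against the given mix.
C1: (1/8)·3 + (1/4)·0 + (1/4)·4 + (3/8)·2 = 17/8
C2: (1/8)·0 + (1/4)·1 + (1/4)·(-3) + (3/8)·(-2) = -5/4
C3: (1/8)·2 + (1/4)·(-1) + (1/4)·(-1) + (3/8)·4 = 5/4
Highest expected payoff is 17/8, from C1.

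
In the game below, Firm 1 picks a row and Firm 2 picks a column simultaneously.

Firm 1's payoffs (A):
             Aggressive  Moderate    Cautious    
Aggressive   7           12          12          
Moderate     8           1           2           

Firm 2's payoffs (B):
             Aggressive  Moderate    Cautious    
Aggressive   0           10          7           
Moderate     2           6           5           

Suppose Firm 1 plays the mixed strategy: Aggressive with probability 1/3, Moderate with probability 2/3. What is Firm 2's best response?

Moderate

Firm 2's best reply maximizes expected payoff against the mix.
Aggressive: (1/3)·0 + (2/3)·2 = 4/3
Moderate: (1/3)·10 + (2/3)·6 = 22/3
Cautious: (1/3)·7 + (2/3)·5 = 17/3
Highest expected payoff is 22/3, from Moderate.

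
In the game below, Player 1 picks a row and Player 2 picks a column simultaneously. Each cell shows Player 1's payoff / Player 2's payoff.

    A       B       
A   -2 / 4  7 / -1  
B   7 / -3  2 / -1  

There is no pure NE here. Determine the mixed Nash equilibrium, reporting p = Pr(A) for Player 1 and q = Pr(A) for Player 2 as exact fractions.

p = 2/7, q = 5/14

Each player's mixing probability is pinned down by making the *other* player indifferent.
Player 2 indifferent between A and B: p·4 + (1−p)·(-3) = p·(-1) + (1−p)·(-1) ⟹ (-3) + 7p = (-1) + 0p ⟹ p = 2/7.
Player 1 indifferent between A and B: q·(-2) + (1−q)·7 = q·7 + (1−q)·2 ⟹ 7 + (-9)q = 2 + 5q ⟹ q = 5/14.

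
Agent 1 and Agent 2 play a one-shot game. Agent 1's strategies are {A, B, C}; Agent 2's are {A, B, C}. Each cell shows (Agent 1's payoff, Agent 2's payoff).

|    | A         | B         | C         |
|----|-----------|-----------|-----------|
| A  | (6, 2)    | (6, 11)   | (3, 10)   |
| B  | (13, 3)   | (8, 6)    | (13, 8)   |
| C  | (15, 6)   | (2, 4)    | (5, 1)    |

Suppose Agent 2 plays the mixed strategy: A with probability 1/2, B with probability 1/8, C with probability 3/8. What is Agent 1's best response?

B

Agent 1's best reply maximizes expected payoff against the mix.
A: (1/2)·6 + (1/8)·6 + (3/8)·3 = 39/8
B: (1/2)·13 + (1/8)·8 + (3/8)·13 = 99/8
C: (1/2)·15 + (1/8)·2 + (3/8)·5 = 77/8
Highest expected payoff is 99/8, from B.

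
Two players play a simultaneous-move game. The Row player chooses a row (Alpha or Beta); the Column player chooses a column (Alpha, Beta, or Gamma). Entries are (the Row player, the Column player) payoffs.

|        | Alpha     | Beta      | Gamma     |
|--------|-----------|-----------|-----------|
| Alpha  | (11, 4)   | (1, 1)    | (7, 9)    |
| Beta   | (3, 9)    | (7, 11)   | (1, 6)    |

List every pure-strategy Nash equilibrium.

(Alpha, Gamma) and (Beta, Beta)

A profile is a Nash equilibrium when each player is best-responding to the other.
The Row player's best responses — vs Alpha: Alpha (payoff 11); vs Beta: Beta (payoff 7); vs Gamma: Alpha (payoff 7).
The Column player's best responses — vs Alpha: Gamma (payoff 9); vs Beta: Beta (payoff 11).
Mutual best responses occur at (Alpha, Gamma) and (Beta, Beta); at each, neither player gains by switching.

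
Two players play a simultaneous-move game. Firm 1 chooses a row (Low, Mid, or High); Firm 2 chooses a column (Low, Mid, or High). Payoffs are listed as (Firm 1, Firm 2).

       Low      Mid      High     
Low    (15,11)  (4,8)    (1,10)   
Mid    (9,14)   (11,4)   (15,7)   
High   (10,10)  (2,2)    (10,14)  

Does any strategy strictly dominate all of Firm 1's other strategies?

Check whether one of Firm 1's strategies beats all alternatives regardless of what the opponent does.
Low is not dominant: against Mid, Mid gives 11 > 4.
Mid is not dominant: against Low, Low gives 15 > 9.
High is not dominant: against Low, Low gives 15 > 10.
No single strategy is best against every opponent action.

None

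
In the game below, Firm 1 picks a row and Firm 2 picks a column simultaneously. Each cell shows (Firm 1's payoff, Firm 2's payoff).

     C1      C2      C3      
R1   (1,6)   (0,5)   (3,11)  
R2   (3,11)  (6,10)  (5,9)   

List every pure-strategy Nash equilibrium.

(R2, C1)

Find each player's best response to every opponent strategy; NE are the intersections.
Firm 1's best responses — vs C1: R2 (payoff 3); vs C2: R2 (payoff 6); vs C3: R2 (payoff 5).
Firm 2's best responses — vs R1: C3 (payoff 11); vs R2: C1 (payoff 11).
The only mutual best response is (R2, C1); neither player gains by switching there.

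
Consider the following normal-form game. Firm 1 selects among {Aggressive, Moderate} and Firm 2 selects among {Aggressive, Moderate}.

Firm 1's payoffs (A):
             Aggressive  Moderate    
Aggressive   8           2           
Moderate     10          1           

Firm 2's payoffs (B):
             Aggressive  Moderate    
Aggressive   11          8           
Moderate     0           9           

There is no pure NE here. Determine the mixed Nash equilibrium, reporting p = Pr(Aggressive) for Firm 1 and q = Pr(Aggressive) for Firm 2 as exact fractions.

p = 3/4, q = 1/3

Each player's mixing probability is pinned down by making the *other* player indifferent.
Firm 2 indifferent between Aggressive and Moderate: p·11 + (1−p)·0 = p·8 + (1−p)·9 ⟹ 0 + 11p = 9 + (-1)p ⟹ p = 3/4.
Firm 1 indifferent between Aggressive and Moderate: q·8 + (1−q)·2 = q·10 + (1−q)·1 ⟹ 2 + 6q = 1 + 9q ⟹ q = 1/3.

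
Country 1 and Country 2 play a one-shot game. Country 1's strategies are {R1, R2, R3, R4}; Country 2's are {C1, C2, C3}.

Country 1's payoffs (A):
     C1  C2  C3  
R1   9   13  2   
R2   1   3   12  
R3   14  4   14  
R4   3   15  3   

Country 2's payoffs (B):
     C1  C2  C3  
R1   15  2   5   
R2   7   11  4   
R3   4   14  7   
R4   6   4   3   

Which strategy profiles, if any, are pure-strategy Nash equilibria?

There is no pure-strategy Nash equilibrium

A profile is a Nash equilibrium when each player is best-responding to the other.
Country 1's best responses — vs C1: R3 (payoff 14); vs C2: R4 (payoff 15); vs C3: R3 (payoff 14).
Country 2's best responses — vs R1: C1 (payoff 15); vs R2: C2 (payoff 11); vs R3: C2 (payoff 14); vs R4: C1 (payoff 6).
No cell has both players best-responding. For instance, Country 1's best reply to C3 is R3, but against R3 Country 2 prefers C2 over C3.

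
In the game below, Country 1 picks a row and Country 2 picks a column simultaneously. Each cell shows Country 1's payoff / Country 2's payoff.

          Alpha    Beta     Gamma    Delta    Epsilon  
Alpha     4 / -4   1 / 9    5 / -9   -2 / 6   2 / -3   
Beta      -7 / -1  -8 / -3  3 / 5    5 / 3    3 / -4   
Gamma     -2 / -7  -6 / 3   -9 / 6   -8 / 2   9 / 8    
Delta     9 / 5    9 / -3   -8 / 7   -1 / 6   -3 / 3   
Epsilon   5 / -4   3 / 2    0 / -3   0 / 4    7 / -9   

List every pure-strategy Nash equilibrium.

Check mutual best responses: a cell is a NE iff neither player can gain by unilaterally deviating.
Country 1's best responses — vs Alpha: Delta (payoff 9); vs Beta: Delta (payoff 9); vs Gamma: Alpha (payoff 5); vs Delta: Beta (payoff 5); vs Epsilon: Gamma (payoff 9).
Country 2's best responses — vs Alpha: Beta (payoff 9); vs Beta: Gamma (payoff 5); vs Gamma: Epsilon (payoff 8); vs Delta: Gamma (payoff 7); vs Epsilon: Delta (payoff 4).
The only mutual best response is (Gamma, Epsilon); neither player gains by switching there.

(Gamma, Epsilon)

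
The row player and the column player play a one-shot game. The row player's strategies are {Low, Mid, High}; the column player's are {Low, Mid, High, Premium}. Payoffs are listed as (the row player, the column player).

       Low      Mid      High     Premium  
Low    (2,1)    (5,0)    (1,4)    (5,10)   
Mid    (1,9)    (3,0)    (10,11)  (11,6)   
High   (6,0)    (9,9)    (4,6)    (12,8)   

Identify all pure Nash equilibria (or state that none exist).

Check mutual best responses: a cell is a NE iff neither player can gain by unilaterally deviating.
The row player's best responses — vs Low: High (payoff 6); vs Mid: High (payoff 9); vs High: Mid (payoff 10); vs Premium: High (payoff 12).
The column player's best responses — vs Low: Premium (payoff 10); vs Mid: High (payoff 11); vs High: Mid (payoff 9).
Mutual best responses occur at (Mid, High) and (High, Mid); at each, neither player gains by switching.

(Mid, High) and (High, Mid)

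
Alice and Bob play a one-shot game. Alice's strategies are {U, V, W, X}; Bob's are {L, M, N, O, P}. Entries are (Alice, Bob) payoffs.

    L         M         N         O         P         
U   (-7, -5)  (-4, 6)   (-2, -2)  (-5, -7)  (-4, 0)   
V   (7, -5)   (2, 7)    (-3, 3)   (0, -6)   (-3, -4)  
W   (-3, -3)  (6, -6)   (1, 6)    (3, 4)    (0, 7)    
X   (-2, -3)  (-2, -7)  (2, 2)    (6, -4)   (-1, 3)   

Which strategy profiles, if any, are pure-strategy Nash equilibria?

A profile is a Nash equilibrium when each player is best-responding to the other.
Alice's best responses — vs L: V (payoff 7); vs M: W (payoff 6); vs N: X (payoff 2); vs O: X (payoff 6); vs P: W (payoff 0).
Bob's best responses — vs U: M (payoff 6); vs V: M (payoff 7); vs W: P (payoff 7); vs X: P (payoff 3).
The only mutual best response is (W, P); neither player gains by switching there.

(W, P)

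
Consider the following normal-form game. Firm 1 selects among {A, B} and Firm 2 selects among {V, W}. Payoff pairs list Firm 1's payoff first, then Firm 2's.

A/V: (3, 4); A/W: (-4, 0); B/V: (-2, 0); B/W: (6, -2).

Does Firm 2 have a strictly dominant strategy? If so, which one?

V

Check whether one of Firm 2's strategies beats all alternatives regardless of what the opponent does.
V strictly dominates: vs A: 4 > 0; vs B: 0 > -2.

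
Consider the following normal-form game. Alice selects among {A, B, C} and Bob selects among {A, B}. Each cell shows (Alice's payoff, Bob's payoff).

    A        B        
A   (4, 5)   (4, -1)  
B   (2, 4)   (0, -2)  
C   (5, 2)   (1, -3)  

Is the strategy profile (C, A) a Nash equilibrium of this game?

Yes

Holding Bob at A: Alice gets 5 from C, versus 4 from A, 2 from B. No profitable deviation for Alice.
Holding Alice at C: Bob gets 2 from A, versus -3 from B. No profitable deviation for Bob either.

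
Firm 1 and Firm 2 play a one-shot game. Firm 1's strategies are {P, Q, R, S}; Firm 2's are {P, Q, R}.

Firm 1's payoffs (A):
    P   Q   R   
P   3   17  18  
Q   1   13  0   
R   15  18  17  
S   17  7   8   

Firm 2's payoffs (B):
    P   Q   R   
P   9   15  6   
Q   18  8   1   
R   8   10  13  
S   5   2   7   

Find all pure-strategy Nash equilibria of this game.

Find each player's best response to every opponent strategy; NE are the intersections.
Firm 1's best responses — vs P: S (payoff 17); vs Q: R (payoff 18); vs R: P (payoff 18).
Firm 2's best responses — vs P: Q (payoff 15); vs Q: P (payoff 18); vs R: R (payoff 13); vs S: R (payoff 7).
No cell has both players best-responding. For instance, Firm 1's best reply to R is P, but against P Firm 2 prefers Q over R.

No pure-strategy Nash equilibrium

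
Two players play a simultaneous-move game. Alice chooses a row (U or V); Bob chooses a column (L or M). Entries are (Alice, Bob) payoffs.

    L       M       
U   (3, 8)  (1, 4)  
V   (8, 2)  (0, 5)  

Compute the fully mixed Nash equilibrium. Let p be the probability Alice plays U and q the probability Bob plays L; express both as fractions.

p = 3/7, q = 1/6

In a mixed NE each player is indifferent between their pure strategies, so the opponent's mix sets the indifference.
Bob indifferent between L and M: p·8 + (1−p)·2 = p·4 + (1−p)·5 ⟹ 2 + 6p = 5 + (-1)p ⟹ p = 3/7.
Alice indifferent between U and V: q·3 + (1−q)·1 = q·8 + (1−q)·0 ⟹ 1 + 2q = 0 + 8q ⟹ q = 1/6.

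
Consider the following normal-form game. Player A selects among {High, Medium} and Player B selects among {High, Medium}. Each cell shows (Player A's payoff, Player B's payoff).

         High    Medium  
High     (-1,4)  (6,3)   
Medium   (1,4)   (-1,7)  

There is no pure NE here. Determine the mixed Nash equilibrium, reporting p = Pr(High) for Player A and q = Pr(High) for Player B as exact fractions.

Each player's mixing probability is pinned down by making the *other* player indifferent.
Player B indifferent between High and Medium: p·4 + (1−p)·4 = p·3 + (1−p)·7 ⟹ 4 + 0p = 7 + (-4)p ⟹ p = 3/4.
Player A indifferent between High and Medium: q·(-1) + (1−q)·6 = q·1 + (1−q)·(-1) ⟹ 6 + (-7)q = (-1) + 2q ⟹ q = 7/9.

p = 3/4, q = 7/9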